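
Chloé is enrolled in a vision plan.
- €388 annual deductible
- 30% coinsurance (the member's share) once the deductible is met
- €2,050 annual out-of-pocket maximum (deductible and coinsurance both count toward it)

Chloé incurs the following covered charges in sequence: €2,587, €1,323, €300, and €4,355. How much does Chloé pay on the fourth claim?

Bill 1, €2,587: €388 to deductible, leaving €2,199; coinsurance €2,199 × 30% = €659.70. Member pays €1,047.70; OOP now €1,047.70.
Bill 2, €1,323: deductible met; 30% of €1,323 = €396.90. Member owes €396.90 (running OOP €1,444.60).
Bill 3, €300: 30% coinsurance on €300 = €90. Cost to member: €90. OOP to date €1,534.60.
Bill 4, €4,355: deductible already satisfied, so member's share is 30% × €4,355 = €1,306.50. Adding that to €1,534.60 gives €2,841.10, past the €2,050 cap; member pays only €2,050 − €1,534.60 = €515.40.

€515.40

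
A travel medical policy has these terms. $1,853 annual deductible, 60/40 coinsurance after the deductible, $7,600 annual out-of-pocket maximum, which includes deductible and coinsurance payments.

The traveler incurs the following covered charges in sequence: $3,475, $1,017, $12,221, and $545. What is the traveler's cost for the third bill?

Bill 1, $3,475: deductible takes $1,853, $1,622 remains; traveler's 40% is $648.80. Cost to traveler: $2,501.80. OOP to date $2,501.80.
Bill 2, $1,017: deductible met; 40% of $1,017 = $406.80. Traveler owes $406.80 (running OOP $2,908.60).
Bill 3, $12,221: deductible met; 40% of $12,221 = $4,888.40. OOP would hit $7,797 > $7,600, so the cap limits the traveler to $7,600 − $2,908.60 = $4,691.40.

$4,691.40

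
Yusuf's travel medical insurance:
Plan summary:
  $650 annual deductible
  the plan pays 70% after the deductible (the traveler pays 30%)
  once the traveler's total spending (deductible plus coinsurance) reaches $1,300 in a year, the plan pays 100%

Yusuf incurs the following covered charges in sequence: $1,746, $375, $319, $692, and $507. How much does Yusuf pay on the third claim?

$95.70

Bill 1, $1,746: $650 to deductible, leaving $1,096; traveler's 30% is $328.80. Traveler pays $978.80; OOP now $978.80.
Bill 2, $375: deductible already satisfied, so traveler's share is 30% × $375 = $112.50. Cost to traveler: $112.50. OOP to date $1,091.30.
Bill 3, $319: deductible already satisfied, so traveler's share is 30% × $319 = $95.70. Cost to traveler: $95.70. OOP to date $1,187.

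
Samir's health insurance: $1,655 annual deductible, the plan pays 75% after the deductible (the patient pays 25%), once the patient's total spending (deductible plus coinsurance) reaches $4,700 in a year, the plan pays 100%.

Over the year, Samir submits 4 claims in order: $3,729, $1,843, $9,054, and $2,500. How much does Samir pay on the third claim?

Claim 1 ($3,729): $1,655 to deductible, leaving $2,074; 25% of $2,074 = $518.50. Cost to patient: $2,173.50. OOP to date $2,173.50.
Claim 2 ($1,843): 25% coinsurance on $1,843 = $460.75. Patient pays $460.75; OOP now $2,634.25.
Claim 3 ($9,054): deductible met; 25% of $9,054 = $2,263.50. Adding that to $2,634.25 gives $4,897.75, past the $4,700 cap; patient pays only $4,700 − $2,634.25 = $2,065.75.

$2,065.75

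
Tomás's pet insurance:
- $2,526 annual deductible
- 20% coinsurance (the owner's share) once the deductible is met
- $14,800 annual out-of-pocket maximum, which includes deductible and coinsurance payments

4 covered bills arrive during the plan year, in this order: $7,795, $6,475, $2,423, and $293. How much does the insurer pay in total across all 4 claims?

$11,568

Bill 1, $7,795: $2,526 to deductible, leaving $5,269; owner's 20% is $1,053.80. Owner pays $3,579.80; OOP now $3,579.80. Plan pays $7,795 − $3,579.80 = $4,215.20.
Bill 2, $6,475: 20% coinsurance on $6,475 = $1,295. Cost to owner: $1,295. OOP to date $4,874.80. Insurer: $6,475 − $1,295 = $5,180.
Bill 3, $2,423: 20% coinsurance on $2,423 = $484.60. Owner owes $484.60 (running OOP $5,359.40). Plan pays $2,423 − $484.60 = $1,938.40.
Bill 4, $293: 20% coinsurance on $293 = $58.60. Cost to owner: $58.60. OOP to date $5,418. Insurer: $293 − $58.60 = $234.40.
Insurer total: $4,215.20 + $5,180 + $1,938.40 + $234.40 = $11,568.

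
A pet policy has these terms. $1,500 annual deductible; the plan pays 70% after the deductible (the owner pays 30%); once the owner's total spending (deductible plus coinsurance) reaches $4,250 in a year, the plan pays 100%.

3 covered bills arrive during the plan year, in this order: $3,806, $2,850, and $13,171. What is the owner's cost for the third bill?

$1,203.20

Claim 1 ($3,806): deductible takes $1,500, $2,306 remains; owner's 30% is $691.80. Owner owes $2,191.80 (running OOP $2,191.80).
Claim 2 ($2,850): deductible already satisfied, so owner's share is 30% × $2,850 = $855. Cost to owner: $855. OOP to date $3,046.80.
Claim 3 ($13,171): deductible already satisfied, so owner's share is 30% × $13,171 = $3,951.30. Adding that to $3,046.80 gives $6,998.10, past the $4,250 cap; owner pays only $4,250 − $3,046.80 = $1,203.20.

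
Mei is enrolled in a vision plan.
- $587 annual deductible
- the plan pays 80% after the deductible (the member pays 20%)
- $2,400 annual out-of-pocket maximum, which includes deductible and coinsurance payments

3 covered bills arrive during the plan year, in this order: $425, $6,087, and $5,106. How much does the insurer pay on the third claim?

$4,478

Claim 1 — $425: fully absorbed by the deductible. Member owes $425 (running OOP $425). Plan pays $425 − $425 = $0.
Claim 2 — $6,087: $162 finishes the deductible; $5,925 goes to coinsurance; member's 20% is $1,185. Cost to member: $1,347. OOP to date $1,772. Plan pays $6,087 − $1,347 = $4,740.
Claim 3 — $5,106: deductible already satisfied, so member's share is 20% × $5,106 = $1,021.20. Adding that to $1,772 gives $2,793.20, past the $2,400 cap; member pays only $2,400 − $1,772 = $628. Plan pays $5,106 − $628 = $4,478.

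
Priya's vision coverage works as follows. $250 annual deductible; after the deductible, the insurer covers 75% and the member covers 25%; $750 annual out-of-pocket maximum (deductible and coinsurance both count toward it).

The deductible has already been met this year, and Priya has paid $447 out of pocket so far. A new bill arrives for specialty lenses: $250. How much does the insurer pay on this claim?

The deductible is already satisfied, so the full bill goes to coinsurance.
Member's 25% share of $250 is $62.50.
Year-to-date out-of-pocket becomes $447 + $62.50 = $509.50, still under the $750 maximum, so no cap applies.
The insurer covers the remainder: $250 − $62.50 = $187.50.

$187.50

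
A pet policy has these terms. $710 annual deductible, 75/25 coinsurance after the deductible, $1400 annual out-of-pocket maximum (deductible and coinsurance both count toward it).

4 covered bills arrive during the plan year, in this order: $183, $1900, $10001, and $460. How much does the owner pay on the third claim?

$346.75

Claim 1 — $183: entire amount goes to the deductible. Cost to owner: $183. OOP to date $183.
Claim 2 — $1900: $527 finishes the deductible; $1373 goes to coinsurance; coinsurance $1373 × 25% = $343.25. Owner pays $870.25; OOP now $1053.25.
Claim 3 — $10001: deductible met; 25% of $10001 = $2500.25. That would push OOP to $3553.50, over the $1400 cap, so owner pays $1400 − $1053.25 = $346.75.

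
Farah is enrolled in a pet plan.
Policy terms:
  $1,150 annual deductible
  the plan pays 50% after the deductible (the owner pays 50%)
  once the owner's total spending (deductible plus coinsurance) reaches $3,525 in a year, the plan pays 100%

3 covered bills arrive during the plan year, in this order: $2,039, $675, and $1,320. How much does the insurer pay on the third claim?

$660

Claim 1 — $2,039: deductible takes $1,150, $889 remains; owner's 50% is $444.50. Cost to owner: $1,594.50. OOP to date $1,594.50. Plan pays $2,039 − $1,594.50 = $444.50.
Claim 2 — $675: 50% coinsurance on $675 = $337.50. Cost to owner: $337.50. OOP to date $1,932. Insurer: $675 − $337.50 = $337.50.
Claim 3 — $1,320: deductible already satisfied, so owner's share is 50% × $1,320 = $660. Owner pays $660; OOP now $2,592. Plan pays $1,320 − $660 = $660.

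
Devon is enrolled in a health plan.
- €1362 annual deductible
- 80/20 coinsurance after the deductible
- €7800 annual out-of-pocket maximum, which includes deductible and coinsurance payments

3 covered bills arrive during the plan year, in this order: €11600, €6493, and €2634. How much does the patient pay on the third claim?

€526.80

Claim 1 — €11600: deductible takes €1362, €10238 remains; patient's 20% is €2047.60. Patient pays €3409.60; OOP now €3409.60.
Claim 2 — €6493: deductible already satisfied, so patient's share is 20% × €6493 = €1298.60. Patient pays €1298.60; OOP now €4708.20.
Claim 3 — €2634: 20% coinsurance on €2634 = €526.80. Patient owes €526.80 (running OOP €5235).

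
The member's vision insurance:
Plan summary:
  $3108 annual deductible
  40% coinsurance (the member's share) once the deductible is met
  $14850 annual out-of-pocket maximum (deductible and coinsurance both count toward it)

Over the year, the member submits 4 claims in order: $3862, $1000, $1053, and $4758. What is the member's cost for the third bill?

Claim 1 — $3862: $3108 finishes the deductible; $754 goes to coinsurance; 40% of $754 = $301.60. Member owes $3409.60 (running OOP $3409.60).
Claim 2 — $1000: 40% coinsurance on $1000 = $400. Member pays $400; OOP now $3809.60.
Claim 3 — $1053: deductible already satisfied, so member's share is 40% × $1053 = $421.20. Cost to member: $421.20. OOP to date $4230.80.

$421.20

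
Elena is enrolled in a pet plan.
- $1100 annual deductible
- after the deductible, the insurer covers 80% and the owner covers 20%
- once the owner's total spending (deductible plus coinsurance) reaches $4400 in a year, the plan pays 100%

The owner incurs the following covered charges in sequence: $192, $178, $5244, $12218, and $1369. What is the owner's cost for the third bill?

$1632.80

Claim 1 — $192: entire amount goes to the deductible. Cost to owner: $192. OOP to date $192.
Claim 2 — $178: entire amount goes to the deductible. Owner pays $178; OOP now $370.
Claim 3 — $5244: $730 to deductible, leaving $4514; owner's 20% is $902.80. Cost to owner: $1632.80. OOP to date $2002.80.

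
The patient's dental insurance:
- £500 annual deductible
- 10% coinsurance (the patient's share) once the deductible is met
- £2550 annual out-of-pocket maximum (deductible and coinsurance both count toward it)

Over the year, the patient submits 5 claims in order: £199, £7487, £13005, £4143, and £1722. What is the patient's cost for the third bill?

£1300.50

Claim 1 (£199): entire amount goes to the deductible. Cost to patient: £199. OOP to date £199.
Claim 2 (£7487): deductible takes £301, £7186 remains; 10% of £7186 = £718.60. Cost to patient: £1019.60. OOP to date £1218.60.
Claim 3 (£13005): deductible already satisfied, so patient's share is 10% × £13005 = £1300.50. Cost to patient: £1300.50. OOP to date £2519.10.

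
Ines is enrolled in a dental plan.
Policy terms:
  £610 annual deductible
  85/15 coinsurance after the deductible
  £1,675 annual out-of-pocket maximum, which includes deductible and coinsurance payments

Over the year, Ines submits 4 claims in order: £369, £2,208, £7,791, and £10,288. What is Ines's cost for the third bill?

Bill 1, £369: fully absorbed by the deductible. Cost to patient: £369. OOP to date £369.
Bill 2, £2,208: deductible takes £241, £1,967 remains; patient's 15% is £295.05. Cost to patient: £536.05. OOP to date £905.05.
Bill 3, £7,791: deductible already satisfied, so patient's share is 15% × £7,791 = £1,168.65. Adding that to £905.05 gives £2,073.70, past the £1,675 cap; patient pays only £1,675 − £905.05 = £769.95.

£769.95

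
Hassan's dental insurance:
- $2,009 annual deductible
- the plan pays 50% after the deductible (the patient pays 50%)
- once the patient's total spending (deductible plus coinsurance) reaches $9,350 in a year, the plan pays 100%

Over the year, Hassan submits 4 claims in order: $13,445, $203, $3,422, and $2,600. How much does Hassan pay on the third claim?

$1,521.50

Claim 1 — $13,445: deductible takes $2,009, $11,436 remains; coinsurance $11,436 × 50% = $5,718. Cost to patient: $7,727. OOP to date $7,727.
Claim 2 — $203: 50% coinsurance on $203 = $101.50. Cost to patient: $101.50. OOP to date $7,828.50.
Claim 3 — $3,422: deductible already satisfied, so patient's share is 50% × $3,422 = $1,711. That would push OOP to $9,539.50, over the $9,350 cap, so patient pays $9,350 − $7,828.50 = $1,521.50.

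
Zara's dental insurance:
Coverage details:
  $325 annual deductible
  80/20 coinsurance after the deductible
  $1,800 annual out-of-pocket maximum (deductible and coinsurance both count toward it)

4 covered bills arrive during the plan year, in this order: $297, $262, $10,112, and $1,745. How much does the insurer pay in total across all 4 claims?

Bill 1, $297: entire amount goes to the deductible. Patient pays $297; OOP now $297. Plan pays $297 − $297 = $0.
Bill 2, $262: $28 finishes the deductible; $234 goes to coinsurance; patient's 20% is $46.80. Patient pays $74.80; OOP now $371.80. Insurer: $262 − $74.80 = $187.20.
Bill 3, $10,112: deductible met; 20% of $10,112 = $2,022.40. That would push OOP to $2,394.20, over the $1,800 cap, so patient pays $1,800 − $371.80 = $1,428.20. Insurer: $10,112 − $1,428.20 = $8,683.80.
Bill 4, $1,745: deductible met; 20% of $1,745 = $349. Adding that to $1,800 gives $2,149, past the $1,800 cap; patient pays only $1,800 − $1,800 = $0. Plan pays $1,745 − $0 = $1,745.
Insurer total = bills − patient's total = $12,416 − $1,800 = $10,616.

$10,616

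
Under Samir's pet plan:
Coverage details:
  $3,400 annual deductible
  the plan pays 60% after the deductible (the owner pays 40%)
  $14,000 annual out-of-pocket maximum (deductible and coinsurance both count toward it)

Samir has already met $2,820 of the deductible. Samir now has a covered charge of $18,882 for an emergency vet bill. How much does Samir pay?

Remaining deductible: $3,400 − $2,820 = $580.
The remaining $18,302 (= $18,882 − $580) moves to coinsurance.
Coinsurance: $18,302 × 40% = $7,320.80.
So the owner owes $580 + $7,320.80 = $7,900.80 before any cap.
Year-to-date out-of-pocket becomes $2,820 + $7,900.80 = $10,720.80, still under the $14,000 maximum, so no cap applies.

$7,900.80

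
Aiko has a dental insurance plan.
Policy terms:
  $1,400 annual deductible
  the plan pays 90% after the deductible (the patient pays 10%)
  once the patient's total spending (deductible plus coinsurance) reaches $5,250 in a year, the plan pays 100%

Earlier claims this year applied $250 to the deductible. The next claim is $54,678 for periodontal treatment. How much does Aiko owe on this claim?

$5,000

$250 of the $1,400 deductible is already met, leaving $1,150.
After the $1,150 deductible portion, $54,678 − $1,150 = $53,528 is subject to coinsurance.
Patient's 10% share of $53,528 is $5,352.80.
That puts the patient's cost at $1,150 + $5,352.80 = $6,502.80 before any cap.
That would bring total out-of-pocket to $6,752.80, past the $5,250 cap. The patient is capped at $5,250 − $250 = $5,000 on this claim.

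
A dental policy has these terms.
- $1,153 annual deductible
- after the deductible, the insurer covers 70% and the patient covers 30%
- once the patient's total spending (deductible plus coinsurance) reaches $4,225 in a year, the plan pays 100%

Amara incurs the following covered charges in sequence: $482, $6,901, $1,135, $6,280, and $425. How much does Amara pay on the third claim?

$340.50

Claim 1 ($482): fully absorbed by the deductible. Cost to patient: $482. OOP to date $482.
Claim 2 ($6,901): deductible takes $671, $6,230 remains; 30% of $6,230 = $1,869. Patient pays $2,540; OOP now $3,022.
Claim 3 ($1,135): deductible already satisfied, so patient's share is 30% × $1,135 = $340.50. Patient owes $340.50 (running OOP $3,362.50).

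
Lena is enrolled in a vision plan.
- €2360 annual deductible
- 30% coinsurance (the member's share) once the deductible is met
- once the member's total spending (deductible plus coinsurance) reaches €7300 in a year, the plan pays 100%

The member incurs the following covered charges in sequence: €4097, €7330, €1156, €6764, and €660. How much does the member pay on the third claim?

€346.80

#1 (€4097): €2360 to deductible, leaving €1737; 30% of €1737 = €521.10. Member owes €2881.10 (running OOP €2881.10).
#2 (€7330): 30% coinsurance on €7330 = €2199. Cost to member: €2199. OOP to date €5080.10.
#3 (€1156): deductible met; 30% of €1156 = €346.80. Member owes €346.80 (running OOP €5426.90).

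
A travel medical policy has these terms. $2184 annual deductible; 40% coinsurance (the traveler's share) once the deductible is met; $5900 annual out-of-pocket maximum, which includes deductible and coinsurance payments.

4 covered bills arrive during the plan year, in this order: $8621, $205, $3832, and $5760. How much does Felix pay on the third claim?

Bill 1, $8621: $2184 finishes the deductible; $6437 goes to coinsurance; traveler's 40% is $2574.80. Traveler pays $4758.80; OOP now $4758.80.
Bill 2, $205: 40% coinsurance on $205 = $82. Cost to traveler: $82. OOP to date $4840.80.
Bill 3, $3832: 40% coinsurance on $3832 = $1532.80. OOP would hit $6373.60 > $5900, so the cap limits the traveler to $5900 − $4840.80 = $1059.20.

$1059.20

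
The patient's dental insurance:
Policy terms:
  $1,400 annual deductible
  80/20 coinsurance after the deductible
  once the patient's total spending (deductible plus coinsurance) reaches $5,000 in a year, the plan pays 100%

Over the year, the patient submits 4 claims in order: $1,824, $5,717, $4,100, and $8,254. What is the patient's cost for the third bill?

#1 ($1,824): $1,400 to deductible, leaving $424; coinsurance $424 × 20% = $84.80. Patient pays $1,484.80; OOP now $1,484.80.
#2 ($5,717): 20% coinsurance on $5,717 = $1,143.40. Patient pays $1,143.40; OOP now $2,628.20.
#3 ($4,100): 20% coinsurance on $4,100 = $820. Patient owes $820 (running OOP $3,448.20).

$820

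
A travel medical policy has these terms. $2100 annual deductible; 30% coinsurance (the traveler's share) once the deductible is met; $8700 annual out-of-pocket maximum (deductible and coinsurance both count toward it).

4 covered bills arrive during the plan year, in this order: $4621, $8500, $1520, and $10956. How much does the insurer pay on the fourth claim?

Claim 1 ($4621): $2100 to deductible, leaving $2521; traveler's 30% is $756.30. Traveler pays $2856.30; OOP now $2856.30. Plan pays $4621 − $2856.30 = $1764.70.
Claim 2 ($8500): deductible met; 30% of $8500 = $2550. Cost to traveler: $2550. OOP to date $5406.30. Insurer: $8500 − $2550 = $5950.
Claim 3 ($1520): 30% coinsurance on $1520 = $456. Traveler pays $456; OOP now $5862.30. Insurer: $1520 − $456 = $1064.
Claim 4 ($10956): deductible met; 30% of $10956 = $3286.80. That would push OOP to $9149.10, over the $8700 cap, so traveler pays $8700 − $5862.30 = $2837.70. Insurer: $10956 − $2837.70 = $8118.30.

$8118.30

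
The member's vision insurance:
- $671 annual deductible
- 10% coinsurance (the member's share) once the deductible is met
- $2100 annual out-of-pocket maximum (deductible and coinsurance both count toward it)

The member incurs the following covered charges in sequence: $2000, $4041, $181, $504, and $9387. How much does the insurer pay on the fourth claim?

$453.60

Claim 1 — $2000: deductible takes $671, $1329 remains; 10% of $1329 = $132.90. Cost to member: $803.90. OOP to date $803.90. Plan pays $2000 − $803.90 = $1196.10.
Claim 2 — $4041: deductible met; 10% of $4041 = $404.10. Member owes $404.10 (running OOP $1208). Insurer: $4041 − $404.10 = $3636.90.
Claim 3 — $181: deductible met; 10% of $181 = $18.10. Member pays $18.10; OOP now $1226.10. Plan pays $181 − $18.10 = $162.90.
Claim 4 — $504: deductible already satisfied, so member's share is 10% × $504 = $50.40. Member pays $50.40; OOP now $1276.50. Insurer: $504 − $50.40 = $453.60.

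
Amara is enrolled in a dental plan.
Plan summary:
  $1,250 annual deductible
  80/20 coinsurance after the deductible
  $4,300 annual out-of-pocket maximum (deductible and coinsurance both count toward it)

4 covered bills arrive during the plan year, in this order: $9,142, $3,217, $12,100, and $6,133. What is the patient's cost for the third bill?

#1 ($9,142): $1,250 to deductible, leaving $7,892; patient's 20% is $1,578.40. Patient pays $2,828.40; OOP now $2,828.40.
#2 ($3,217): deductible already satisfied, so patient's share is 20% × $3,217 = $643.40. Patient pays $643.40; OOP now $3,471.80.
#3 ($12,100): 20% coinsurance on $12,100 = $2,420. OOP would hit $5,891.80 > $4,300, so the cap limits the patient to $4,300 − $3,471.80 = $828.20.

$828.20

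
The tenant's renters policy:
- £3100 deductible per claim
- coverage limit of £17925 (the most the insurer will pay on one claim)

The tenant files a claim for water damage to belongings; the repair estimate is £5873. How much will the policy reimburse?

Subtract the deductible: £5873 − £3100 = £2773.
£2773 is within the £17925 limit, so the insurer pays £2773.

£2773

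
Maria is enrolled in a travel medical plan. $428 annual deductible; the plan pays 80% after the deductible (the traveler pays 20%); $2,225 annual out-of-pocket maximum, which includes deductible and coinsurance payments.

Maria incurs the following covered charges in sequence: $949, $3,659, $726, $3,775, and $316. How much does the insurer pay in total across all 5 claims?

$7,200

Claim 1 — $949: $428 to deductible, leaving $521; coinsurance $521 × 20% = $104.20. Cost to traveler: $532.20. OOP to date $532.20. Insurer: $949 − $532.20 = $416.80.
Claim 2 — $3,659: deductible met; 20% of $3,659 = $731.80. Cost to traveler: $731.80. OOP to date $1,264. Plan pays $3,659 − $731.80 = $2,927.20.
Claim 3 — $726: deductible met; 20% of $726 = $145.20. Traveler owes $145.20 (running OOP $1,409.20). Insurer: $726 − $145.20 = $580.80.
Claim 4 — $3,775: deductible met; 20% of $3,775 = $755. Traveler pays $755; OOP now $2,164.20. Insurer: $3,775 − $755 = $3,020.
Claim 5 — $316: 20% coinsurance on $316 = $63.20. OOP would hit $2,227.40 > $2,225, so the cap limits the traveler to $2,225 − $2,164.20 = $60.80. Plan pays $316 − $60.80 = $255.20.
Insurer total = bills − traveler's total = $9,425 − $2,225 = $7,200.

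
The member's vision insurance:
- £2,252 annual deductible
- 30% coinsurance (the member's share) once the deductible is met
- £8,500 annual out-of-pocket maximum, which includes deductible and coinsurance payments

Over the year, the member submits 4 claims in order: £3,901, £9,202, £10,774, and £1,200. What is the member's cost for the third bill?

#1 (£3,901): £2,252 finishes the deductible; £1,649 goes to coinsurance; member's 30% is £494.70. Cost to member: £2,746.70. OOP to date £2,746.70.
#2 (£9,202): 30% coinsurance on £9,202 = £2,760.60. Member pays £2,760.60; OOP now £5,507.30.
#3 (£10,774): deductible already satisfied, so member's share is 30% × £10,774 = £3,232.20. That would push OOP to £8,739.50, over the £8,500 cap, so member pays £8,500 − £5,507.30 = £2,992.70.

£2,992.70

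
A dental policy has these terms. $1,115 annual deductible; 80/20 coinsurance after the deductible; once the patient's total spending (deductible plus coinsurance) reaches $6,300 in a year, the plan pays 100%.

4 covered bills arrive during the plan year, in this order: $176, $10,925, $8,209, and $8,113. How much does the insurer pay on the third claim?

$6,567.20

Bill 1, $176: entire amount goes to the deductible. Patient pays $176; OOP now $176. Plan pays $176 − $176 = $0.
Bill 2, $10,925: $939 finishes the deductible; $9,986 goes to coinsurance; coinsurance $9,986 × 20% = $1,997.20. Cost to patient: $2,936.20. OOP to date $3,112.20. Plan pays $10,925 − $2,936.20 = $7,988.80.
Bill 3, $8,209: deductible met; 20% of $8,209 = $1,641.80. Patient pays $1,641.80; OOP now $4,754. Plan pays $8,209 − $1,641.80 = $6,567.20.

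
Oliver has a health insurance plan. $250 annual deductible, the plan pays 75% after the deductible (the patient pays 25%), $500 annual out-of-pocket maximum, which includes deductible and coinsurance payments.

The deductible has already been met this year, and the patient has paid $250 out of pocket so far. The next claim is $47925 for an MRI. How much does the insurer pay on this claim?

The deductible is already satisfied, so the full bill goes to coinsurance.
Coinsurance: $47925 × 25% = $11981.25.
That would bring total out-of-pocket to $12231.25, past the $500 cap. The patient is capped at $500 − $250 = $250 on this claim.
The plan picks up $47925 − $250 = $47675.

$47675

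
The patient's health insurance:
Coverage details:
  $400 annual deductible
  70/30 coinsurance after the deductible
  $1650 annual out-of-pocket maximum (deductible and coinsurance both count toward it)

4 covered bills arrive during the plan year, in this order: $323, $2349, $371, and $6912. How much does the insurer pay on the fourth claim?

Claim 1 — $323: entire amount goes to the deductible. Cost to patient: $323. OOP to date $323. Insurer: $323 − $323 = $0.
Claim 2 — $2349: $77 finishes the deductible; $2272 goes to coinsurance; coinsurance $2272 × 30% = $681.60. Patient pays $758.60; OOP now $1081.60. Insurer: $2349 − $758.60 = $1590.40.
Claim 3 — $371: deductible already satisfied, so patient's share is 30% × $371 = $111.30. Cost to patient: $111.30. OOP to date $1192.90. Plan pays $371 − $111.30 = $259.70.
Claim 4 — $6912: 30% coinsurance on $6912 = $2073.60. OOP would hit $3266.50 > $1650, so the cap limits the patient to $1650 − $1192.90 = $457.10. Insurer: $6912 − $457.10 = $6454.90.

$6454.90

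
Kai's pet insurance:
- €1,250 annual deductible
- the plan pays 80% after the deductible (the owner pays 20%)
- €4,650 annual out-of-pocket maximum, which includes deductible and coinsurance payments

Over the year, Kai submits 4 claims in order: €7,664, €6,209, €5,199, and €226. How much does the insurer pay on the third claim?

Bill 1, €7,664: deductible takes €1,250, €6,414 remains; 20% of €6,414 = €1,282.80. Cost to owner: €2,532.80. OOP to date €2,532.80. Insurer: €7,664 − €2,532.80 = €5,131.20.
Bill 2, €6,209: deductible already satisfied, so owner's share is 20% × €6,209 = €1,241.80. Owner pays €1,241.80; OOP now €3,774.60. Insurer: €6,209 − €1,241.80 = €4,967.20.
Bill 3, €5,199: deductible already satisfied, so owner's share is 20% × €5,199 = €1,039.80. OOP would hit €4,814.40 > €4,650, so the cap limits the owner to €4,650 − €3,774.60 = €875.40. Plan pays €5,199 − €875.40 = €4,323.60.

€4,323.60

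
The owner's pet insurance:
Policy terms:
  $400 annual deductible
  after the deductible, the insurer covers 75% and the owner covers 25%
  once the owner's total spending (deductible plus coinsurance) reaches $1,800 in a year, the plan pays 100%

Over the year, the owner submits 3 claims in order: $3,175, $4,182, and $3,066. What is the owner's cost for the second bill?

#1 ($3,175): $400 to deductible, leaving $2,775; coinsurance $2,775 × 25% = $693.75. Owner owes $1,093.75 (running OOP $1,093.75).
#2 ($4,182): 25% coinsurance on $4,182 = $1,045.50. OOP would hit $2,139.25 > $1,800, so the cap limits the owner to $1,800 − $1,093.75 = $706.25.

$706.25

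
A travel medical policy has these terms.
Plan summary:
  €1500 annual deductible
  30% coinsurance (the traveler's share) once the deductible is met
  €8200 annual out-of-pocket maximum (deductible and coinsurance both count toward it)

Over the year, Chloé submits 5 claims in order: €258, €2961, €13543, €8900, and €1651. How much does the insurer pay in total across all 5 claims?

€19113

Claim 1 (€258): all of it applies to the deductible. Traveler owes €258 (running OOP €258). Insurer: €258 − €258 = €0.
Claim 2 (€2961): €1242 to deductible, leaving €1719; traveler's 30% is €515.70. Cost to traveler: €1757.70. OOP to date €2015.70. Insurer: €2961 − €1757.70 = €1203.30.
Claim 3 (€13543): 30% coinsurance on €13543 = €4062.90. Traveler pays €4062.90; OOP now €6078.60. Insurer: €13543 − €4062.90 = €9480.10.
Claim 4 (€8900): deductible already satisfied, so traveler's share is 30% × €8900 = €2670. OOP would hit €8748.60 > €8200, so the cap limits the traveler to €8200 − €6078.60 = €2121.40. Plan pays €8900 − €2121.40 = €6778.60.
Claim 5 (€1651): deductible met; 30% of €1651 = €495.30. That would push OOP to €8695.30, over the €8200 cap, so traveler pays €8200 − €8200 = €0. Plan pays €1651 − €0 = €1651.
Insurer total: €0 + €1203.30 + €9480.10 + €6778.60 + €1651 = €19113.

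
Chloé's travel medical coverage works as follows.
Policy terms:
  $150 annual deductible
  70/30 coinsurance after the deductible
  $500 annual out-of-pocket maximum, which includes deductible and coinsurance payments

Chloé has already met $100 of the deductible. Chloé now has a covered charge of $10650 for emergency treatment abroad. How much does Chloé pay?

Deductible still to meet: $150 − $100 = $50.
After the $50 deductible portion, $10650 − $50 = $10600 is subject to coinsurance.
Coinsurance: $10600 × 30% = $3180.
So the traveler owes $50 + $3180 = $3230 before any cap.
Adding $3230 to the $100 already spent would give $3330, which exceeds the $500 cap; the traveler pays just $500 − $100 = $400.

$400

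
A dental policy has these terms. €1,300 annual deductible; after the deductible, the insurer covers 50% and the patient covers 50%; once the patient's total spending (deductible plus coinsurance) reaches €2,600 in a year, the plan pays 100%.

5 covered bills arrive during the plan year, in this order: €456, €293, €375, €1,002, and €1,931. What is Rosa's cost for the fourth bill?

€589

Claim 1 — €456: all of it applies to the deductible. Patient owes €456 (running OOP €456).
Claim 2 — €293: fully absorbed by the deductible. Patient pays €293; OOP now €749.
Claim 3 — €375: all of it applies to the deductible. Patient owes €375 (running OOP €1,124).
Claim 4 — €1,002: €176 to deductible, leaving €826; coinsurance €826 × 50% = €413. Cost to patient: €589. OOP to date €1,713.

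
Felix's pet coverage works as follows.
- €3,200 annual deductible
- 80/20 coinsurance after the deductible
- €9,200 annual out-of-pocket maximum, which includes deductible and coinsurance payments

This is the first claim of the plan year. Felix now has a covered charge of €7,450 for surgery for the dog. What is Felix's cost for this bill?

The full €3,200 deductible is still open; €3,200 of this bill applies to it.
After the €3,200 deductible portion, €7,450 − €3,200 = €4,250 is subject to coinsurance.
Coinsurance: €4,250 × 20% = €850.
So the owner owes €3,200 + €850 = €4,050 before any cap.
Cumulative spending €0 + €4,050 = €4,050 stays under the €9,200 maximum.

€4,050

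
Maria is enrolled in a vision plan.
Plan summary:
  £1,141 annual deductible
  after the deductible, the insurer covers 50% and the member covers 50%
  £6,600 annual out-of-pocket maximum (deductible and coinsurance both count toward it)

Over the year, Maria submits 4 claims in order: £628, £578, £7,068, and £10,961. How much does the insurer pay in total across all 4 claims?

#1 (£628): fully absorbed by the deductible. Member pays £628; OOP now £628. Insurer: £628 − £628 = £0.
#2 (£578): £513 to deductible, leaving £65; 50% of £65 = £32.50. Member pays £545.50; OOP now £1,173.50. Plan pays £578 − £545.50 = £32.50.
#3 (£7,068): deductible met; 50% of £7,068 = £3,534. Member owes £3,534 (running OOP £4,707.50). Plan pays £7,068 − £3,534 = £3,534.
#4 (£10,961): deductible met; 50% of £10,961 = £5,480.50. That would push OOP to £10,188, over the £6,600 cap, so member pays £6,600 − £4,707.50 = £1,892.50. Insurer: £10,961 − £1,892.50 = £9,068.50.
Insurer total: £0 + £32.50 + £3,534 + £9,068.50 = £12,635.

£12,635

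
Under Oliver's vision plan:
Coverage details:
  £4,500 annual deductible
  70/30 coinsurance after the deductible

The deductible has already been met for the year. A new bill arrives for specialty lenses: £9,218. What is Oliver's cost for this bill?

£2,765.40

The deductible is already satisfied, so the full bill goes to coinsurance.
Coinsurance: £9,218 × 30% = £2,765.40.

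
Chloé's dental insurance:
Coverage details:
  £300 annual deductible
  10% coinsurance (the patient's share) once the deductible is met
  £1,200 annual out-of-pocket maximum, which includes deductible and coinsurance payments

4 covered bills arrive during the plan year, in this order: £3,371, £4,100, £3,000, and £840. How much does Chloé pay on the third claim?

Claim 1 — £3,371: £300 finishes the deductible; £3,071 goes to coinsurance; coinsurance £3,071 × 10% = £307.10. Patient owes £607.10 (running OOP £607.10).
Claim 2 — £4,100: deductible met; 10% of £4,100 = £410. Patient pays £410; OOP now £1,017.10.
Claim 3 — £3,000: 10% coinsurance on £3,000 = £300. Adding that to £1,017.10 gives £1,317.10, past the £1,200 cap; patient pays only £1,200 − £1,017.10 = £182.90.

£182.90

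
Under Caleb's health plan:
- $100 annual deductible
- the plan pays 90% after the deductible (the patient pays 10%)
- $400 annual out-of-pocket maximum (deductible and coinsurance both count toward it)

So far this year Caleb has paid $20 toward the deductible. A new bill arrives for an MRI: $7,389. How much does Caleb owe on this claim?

$380

$20 of the $100 deductible is already met, leaving $80.
After the $80 deductible portion, $7,389 − $80 = $7,309 is subject to coinsurance.
Patient's 10% share of $7,309 is $730.90.
Patient responsibility before any cap: $80 + $730.90 = $810.90.
Year-to-date out-of-pocket would reach $20 + $810.90 = $830.90, above the $400 maximum, so the patient pays only $400 − $20 = $380.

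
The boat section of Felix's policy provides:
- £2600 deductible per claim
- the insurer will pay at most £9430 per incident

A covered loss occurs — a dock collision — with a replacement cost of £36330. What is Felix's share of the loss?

After the deductible, £36330 − £2600 = £33730 remains.
£33730 exceeds the £9430 limit, so the insurer pays the limit: £9430.
Owner's share is the uncovered remainder: £36330 − £9430 = £26900.

£26900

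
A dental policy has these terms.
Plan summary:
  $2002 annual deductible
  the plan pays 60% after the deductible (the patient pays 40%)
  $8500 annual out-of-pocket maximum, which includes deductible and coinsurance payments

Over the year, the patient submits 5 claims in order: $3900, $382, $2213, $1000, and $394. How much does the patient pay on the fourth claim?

#1 ($3900): $2002 finishes the deductible; $1898 goes to coinsurance; 40% of $1898 = $759.20. Patient pays $2761.20; OOP now $2761.20.
#2 ($382): 40% coinsurance on $382 = $152.80. Cost to patient: $152.80. OOP to date $2914.
#3 ($2213): 40% coinsurance on $2213 = $885.20. Patient owes $885.20 (running OOP $3799.20).
#4 ($1000): deductible already satisfied, so patient's share is 40% × $1000 = $400. Cost to patient: $400. OOP to date $4199.20.

$400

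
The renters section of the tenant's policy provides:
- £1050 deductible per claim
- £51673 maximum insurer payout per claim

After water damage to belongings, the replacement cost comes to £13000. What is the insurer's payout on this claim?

£11950

Subtract the deductible: £13000 − £1050 = £11950.
£11950 is within the £51673 limit, so the insurer pays £11950.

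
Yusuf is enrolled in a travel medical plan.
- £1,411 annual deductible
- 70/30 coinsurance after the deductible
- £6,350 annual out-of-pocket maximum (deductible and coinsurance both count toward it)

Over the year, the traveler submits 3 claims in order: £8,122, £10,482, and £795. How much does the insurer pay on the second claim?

£7,556.30

Bill 1, £8,122: £1,411 finishes the deductible; £6,711 goes to coinsurance; 30% of £6,711 = £2,013.30. Traveler owes £3,424.30 (running OOP £3,424.30). Insurer: £8,122 − £3,424.30 = £4,697.70.
Bill 2, £10,482: deductible met; 30% of £10,482 = £3,144.60. That would push OOP to £6,568.90, over the £6,350 cap, so traveler pays £6,350 − £3,424.30 = £2,925.70. Insurer: £10,482 − £2,925.70 = £7,556.30.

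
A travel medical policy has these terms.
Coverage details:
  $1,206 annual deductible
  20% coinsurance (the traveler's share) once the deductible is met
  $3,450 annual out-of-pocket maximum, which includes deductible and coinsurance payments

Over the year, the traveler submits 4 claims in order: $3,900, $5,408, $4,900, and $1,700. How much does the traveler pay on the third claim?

Claim 1 — $3,900: $1,206 to deductible, leaving $2,694; coinsurance $2,694 × 20% = $538.80. Traveler owes $1,744.80 (running OOP $1,744.80).
Claim 2 — $5,408: deductible already satisfied, so traveler's share is 20% × $5,408 = $1,081.60. Traveler owes $1,081.60 (running OOP $2,826.40).
Claim 3 — $4,900: deductible met; 20% of $4,900 = $980. Adding that to $2,826.40 gives $3,806.40, past the $3,450 cap; traveler pays only $3,450 − $2,826.40 = $623.60.

$623.60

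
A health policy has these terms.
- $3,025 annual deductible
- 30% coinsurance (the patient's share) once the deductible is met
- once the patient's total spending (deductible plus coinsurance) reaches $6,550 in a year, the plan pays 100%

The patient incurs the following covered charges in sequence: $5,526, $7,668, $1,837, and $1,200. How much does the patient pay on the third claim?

$474.30

Claim 1 — $5,526: deductible takes $3,025, $2,501 remains; patient's 30% is $750.30. Patient pays $3,775.30; OOP now $3,775.30.
Claim 2 — $7,668: 30% coinsurance on $7,668 = $2,300.40. Patient pays $2,300.40; OOP now $6,075.70.
Claim 3 — $1,837: deductible already satisfied, so patient's share is 30% × $1,837 = $551.10. Adding that to $6,075.70 gives $6,626.80, past the $6,550 cap; patient pays only $6,550 − $6,075.70 = $474.30.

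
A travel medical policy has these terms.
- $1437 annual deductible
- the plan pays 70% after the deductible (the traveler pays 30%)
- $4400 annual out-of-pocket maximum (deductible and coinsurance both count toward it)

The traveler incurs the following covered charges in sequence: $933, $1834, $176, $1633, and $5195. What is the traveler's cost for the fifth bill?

Claim 1 — $933: all of it applies to the deductible. Cost to traveler: $933. OOP to date $933.
Claim 2 — $1834: $504 to deductible, leaving $1330; 30% of $1330 = $399. Traveler owes $903 (running OOP $1836).
Claim 3 — $176: deductible already satisfied, so traveler's share is 30% × $176 = $52.80. Cost to traveler: $52.80. OOP to date $1888.80.
Claim 4 — $1633: deductible met; 30% of $1633 = $489.90. Traveler owes $489.90 (running OOP $2378.70).
Claim 5 — $5195: 30% coinsurance on $5195 = $1558.50. Traveler owes $1558.50 (running OOP $3937.20).

$1558.50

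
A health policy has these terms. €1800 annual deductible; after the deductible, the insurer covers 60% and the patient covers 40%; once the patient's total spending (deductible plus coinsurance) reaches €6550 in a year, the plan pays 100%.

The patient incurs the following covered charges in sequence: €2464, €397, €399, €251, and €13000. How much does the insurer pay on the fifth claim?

Claim 1 — €2464: €1800 finishes the deductible; €664 goes to coinsurance; patient's 40% is €265.60. Patient owes €2065.60 (running OOP €2065.60). Plan pays €2464 − €2065.60 = €398.40.
Claim 2 — €397: 40% coinsurance on €397 = €158.80. Patient owes €158.80 (running OOP €2224.40). Plan pays €397 − €158.80 = €238.20.
Claim 3 — €399: 40% coinsurance on €399 = €159.60. Patient pays €159.60; OOP now €2384. Insurer: €399 − €159.60 = €239.40.
Claim 4 — €251: deductible already satisfied, so patient's share is 40% × €251 = €100.40. Patient owes €100.40 (running OOP €2484.40). Insurer: €251 − €100.40 = €150.60.
Claim 5 — €13000: deductible already satisfied, so patient's share is 40% × €13000 = €5200. That would push OOP to €7684.40, over the €6550 cap, so patient pays €6550 − €2484.40 = €4065.60. Plan pays €13000 − €4065.60 = €8934.40.

€8934.40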